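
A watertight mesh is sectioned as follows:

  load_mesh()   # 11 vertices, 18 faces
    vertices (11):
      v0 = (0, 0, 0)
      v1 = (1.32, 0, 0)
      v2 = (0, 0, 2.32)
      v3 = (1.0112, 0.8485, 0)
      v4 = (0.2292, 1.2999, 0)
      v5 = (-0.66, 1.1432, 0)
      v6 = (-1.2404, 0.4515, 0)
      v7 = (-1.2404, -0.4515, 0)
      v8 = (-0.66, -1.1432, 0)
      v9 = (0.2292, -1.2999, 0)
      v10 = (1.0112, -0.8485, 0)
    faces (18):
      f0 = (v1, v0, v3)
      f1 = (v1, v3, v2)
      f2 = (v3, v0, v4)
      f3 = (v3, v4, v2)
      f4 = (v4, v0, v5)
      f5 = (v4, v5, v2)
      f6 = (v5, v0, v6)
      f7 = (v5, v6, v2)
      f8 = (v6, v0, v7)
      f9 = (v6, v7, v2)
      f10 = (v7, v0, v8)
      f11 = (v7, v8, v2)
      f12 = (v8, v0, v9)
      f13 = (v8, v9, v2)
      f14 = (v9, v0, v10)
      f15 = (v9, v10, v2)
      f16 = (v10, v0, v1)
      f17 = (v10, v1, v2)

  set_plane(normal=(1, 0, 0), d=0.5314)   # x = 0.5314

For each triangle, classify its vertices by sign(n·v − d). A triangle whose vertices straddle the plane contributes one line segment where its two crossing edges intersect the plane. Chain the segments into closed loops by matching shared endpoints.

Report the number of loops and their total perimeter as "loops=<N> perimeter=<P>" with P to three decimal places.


Straddling triangles (8 of 18):
  (v1,v0,v3) [+-+] → (0.5314, 0, 0)–(0.5314, 0.445899, 0)  len=0.4459
  (v1,v3,v2) [++-] → (0.5314, 0.445899, 1.10081)–(0.5314, 0, 1.38602)  len=0.5293
  (v3,v0,v4) [+--] → (0.5314, 0.445899, 0)–(0.5314, 1.12546, 0)  len=0.6796
  (v3,v4,v2) [+--] → (0.5314, 1.12546, 0)–(0.5314, 0.445899, 1.10081)  len=1.2937
  (v9,v0,v10) [--+] → (0.5314, -0.445899, 0)–(0.5314, -1.12546, 0)  len=0.6796
  (v9,v10,v2) [-+-] → (0.5314, -1.12546, 0)–(0.5314, -0.445899, 1.10081)  len=1.2937
  (v10,v0,v1) [+-+] → (0.5314, -0.445899, 0)–(0.5314, 0, 0)  len=0.4459
  (v10,v1,v2) [++-] → (0.5314, 0, 1.38602)–(0.5314, -0.445899, 1.10081)  len=0.5293

Chained into 1 loop(s):
  loop 1: 8 segments, perimeter = 5.8969
Total perimeter = 5.897

loops=1 perimeter=5.897


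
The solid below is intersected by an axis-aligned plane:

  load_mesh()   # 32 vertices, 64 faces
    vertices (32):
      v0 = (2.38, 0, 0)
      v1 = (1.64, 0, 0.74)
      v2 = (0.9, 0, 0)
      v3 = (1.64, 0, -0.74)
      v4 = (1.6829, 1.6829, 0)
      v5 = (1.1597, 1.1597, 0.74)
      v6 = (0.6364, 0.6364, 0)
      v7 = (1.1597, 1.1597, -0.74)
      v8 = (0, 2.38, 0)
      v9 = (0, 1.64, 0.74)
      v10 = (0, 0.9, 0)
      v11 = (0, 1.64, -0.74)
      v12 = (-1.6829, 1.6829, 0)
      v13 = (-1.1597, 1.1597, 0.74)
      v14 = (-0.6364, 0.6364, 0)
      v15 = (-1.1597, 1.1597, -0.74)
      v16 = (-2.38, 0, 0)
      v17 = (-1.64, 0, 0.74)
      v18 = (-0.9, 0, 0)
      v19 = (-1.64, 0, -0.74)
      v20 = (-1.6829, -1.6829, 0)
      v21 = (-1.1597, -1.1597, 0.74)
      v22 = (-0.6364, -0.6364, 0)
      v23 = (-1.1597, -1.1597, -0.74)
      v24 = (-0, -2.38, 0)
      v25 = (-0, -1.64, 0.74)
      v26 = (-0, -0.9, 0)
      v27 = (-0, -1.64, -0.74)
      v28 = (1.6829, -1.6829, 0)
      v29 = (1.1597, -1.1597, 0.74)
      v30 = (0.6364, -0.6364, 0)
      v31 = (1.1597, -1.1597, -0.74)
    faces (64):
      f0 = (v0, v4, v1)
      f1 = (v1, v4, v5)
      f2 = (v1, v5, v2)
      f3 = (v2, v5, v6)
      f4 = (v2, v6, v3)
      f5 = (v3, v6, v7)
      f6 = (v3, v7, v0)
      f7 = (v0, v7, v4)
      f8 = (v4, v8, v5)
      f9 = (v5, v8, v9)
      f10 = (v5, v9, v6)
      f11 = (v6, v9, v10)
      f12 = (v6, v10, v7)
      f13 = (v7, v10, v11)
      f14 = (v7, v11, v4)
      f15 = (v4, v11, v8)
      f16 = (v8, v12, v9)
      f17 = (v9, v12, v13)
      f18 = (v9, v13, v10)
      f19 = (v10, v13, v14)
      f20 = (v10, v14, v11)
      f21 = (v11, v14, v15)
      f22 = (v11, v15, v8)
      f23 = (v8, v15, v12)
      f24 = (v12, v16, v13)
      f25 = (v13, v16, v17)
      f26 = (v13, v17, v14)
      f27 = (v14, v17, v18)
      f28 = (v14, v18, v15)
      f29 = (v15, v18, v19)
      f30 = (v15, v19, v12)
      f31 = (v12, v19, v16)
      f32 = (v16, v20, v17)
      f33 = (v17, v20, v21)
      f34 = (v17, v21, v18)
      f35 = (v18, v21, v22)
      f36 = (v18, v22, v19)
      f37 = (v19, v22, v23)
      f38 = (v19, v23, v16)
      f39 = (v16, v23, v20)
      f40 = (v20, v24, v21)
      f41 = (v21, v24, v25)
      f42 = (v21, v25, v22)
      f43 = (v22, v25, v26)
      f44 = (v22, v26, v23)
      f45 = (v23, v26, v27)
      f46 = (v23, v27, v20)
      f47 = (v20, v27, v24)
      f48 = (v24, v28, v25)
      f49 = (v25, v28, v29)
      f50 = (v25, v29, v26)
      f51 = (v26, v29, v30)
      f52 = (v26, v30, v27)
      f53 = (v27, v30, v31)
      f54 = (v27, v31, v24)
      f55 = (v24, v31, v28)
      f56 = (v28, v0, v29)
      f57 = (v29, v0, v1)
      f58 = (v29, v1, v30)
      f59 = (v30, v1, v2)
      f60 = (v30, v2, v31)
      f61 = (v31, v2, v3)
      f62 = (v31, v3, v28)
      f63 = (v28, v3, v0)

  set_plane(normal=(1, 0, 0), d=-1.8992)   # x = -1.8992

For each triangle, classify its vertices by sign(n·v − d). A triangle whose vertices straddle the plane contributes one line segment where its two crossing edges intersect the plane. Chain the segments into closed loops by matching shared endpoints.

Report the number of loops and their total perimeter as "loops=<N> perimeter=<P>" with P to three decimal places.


loops=1 perimeter=5.025

Straddling triangles (6 of 64):
  (v12,v16,v13) [+-+] → (-1.8992, 1.16072, 0)–(-1.8992, 0.456924, 0.291561)  len=0.7618
  (v13,v16,v17) [+-+] → (-1.8992, 0.456924, 0.291561)–(-1.8992, 0, 0.4808)  len=0.4946
  (v12,v19,v16) [++-] → (-1.8992, 0, -0.4808)–(-1.8992, 1.16072, 0)  len=1.2564
  (v16,v20,v17) [-++] → (-1.8992, -1.16072, 0)–(-1.8992, 0, 0.4808)  len=1.2564
  (v19,v23,v16) [++-] → (-1.8992, -0.456924, -0.291561)–(-1.8992, 0, -0.4808)  len=0.4946
  (v16,v23,v20) [-++] → (-1.8992, -0.456924, -0.291561)–(-1.8992, -1.16072, 0)  len=0.7618

Chained into 1 loop(s):
  loop 1: 6 segments, perimeter = 5.0254
Total perimeter = 5.025


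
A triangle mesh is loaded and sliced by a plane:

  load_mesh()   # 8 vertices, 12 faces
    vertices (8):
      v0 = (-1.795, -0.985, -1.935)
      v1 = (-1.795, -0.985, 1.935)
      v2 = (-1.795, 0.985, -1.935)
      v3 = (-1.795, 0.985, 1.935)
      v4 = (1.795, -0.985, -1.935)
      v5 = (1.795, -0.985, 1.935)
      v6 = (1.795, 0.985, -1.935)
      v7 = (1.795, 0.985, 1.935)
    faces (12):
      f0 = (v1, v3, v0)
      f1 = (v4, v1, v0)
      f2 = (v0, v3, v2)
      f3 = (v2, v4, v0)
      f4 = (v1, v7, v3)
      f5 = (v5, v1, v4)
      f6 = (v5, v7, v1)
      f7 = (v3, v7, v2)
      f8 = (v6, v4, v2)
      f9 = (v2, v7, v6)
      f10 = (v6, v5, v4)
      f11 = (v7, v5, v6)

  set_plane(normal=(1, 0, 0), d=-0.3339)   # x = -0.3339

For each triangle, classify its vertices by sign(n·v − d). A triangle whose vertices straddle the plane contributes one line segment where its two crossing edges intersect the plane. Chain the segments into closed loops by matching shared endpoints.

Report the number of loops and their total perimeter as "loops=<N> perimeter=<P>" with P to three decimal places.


Straddling triangles (8 of 12):
  (v4,v1,v0) [+--] → (-0.3339, -0.985, 0.359942)–(-0.3339, -0.985, -1.935)  len=2.2949
  (v2,v4,v0) [-+-] → (-0.3339, 0.183226, -1.935)–(-0.3339, -0.985, -1.935)  len=1.1682
  (v1,v7,v3) [-+-] → (-0.3339, -0.183226, 1.935)–(-0.3339, 0.985, 1.935)  len=1.1682
  (v5,v1,v4) [+-+] → (-0.3339, -0.985, 1.935)–(-0.3339, -0.985, 0.359942)  len=1.5751
  (v5,v7,v1) [++-] → (-0.3339, -0.183226, 1.935)–(-0.3339, -0.985, 1.935)  len=0.8018
  (v3,v7,v2) [-+-] → (-0.3339, 0.985, 1.935)–(-0.3339, 0.985, -0.359942)  len=2.2949
  (v6,v4,v2) [++-] → (-0.3339, 0.183226, -1.935)–(-0.3339, 0.985, -1.935)  len=0.8018
  (v2,v7,v6) [-++] → (-0.3339, 0.985, -0.359942)–(-0.3339, 0.985, -1.935)  len=1.5751

Chained into 1 loop(s):
  loop 1: 8 segments, perimeter = 11.6800
Total perimeter = 11.680

loops=1 perimeter=11.680


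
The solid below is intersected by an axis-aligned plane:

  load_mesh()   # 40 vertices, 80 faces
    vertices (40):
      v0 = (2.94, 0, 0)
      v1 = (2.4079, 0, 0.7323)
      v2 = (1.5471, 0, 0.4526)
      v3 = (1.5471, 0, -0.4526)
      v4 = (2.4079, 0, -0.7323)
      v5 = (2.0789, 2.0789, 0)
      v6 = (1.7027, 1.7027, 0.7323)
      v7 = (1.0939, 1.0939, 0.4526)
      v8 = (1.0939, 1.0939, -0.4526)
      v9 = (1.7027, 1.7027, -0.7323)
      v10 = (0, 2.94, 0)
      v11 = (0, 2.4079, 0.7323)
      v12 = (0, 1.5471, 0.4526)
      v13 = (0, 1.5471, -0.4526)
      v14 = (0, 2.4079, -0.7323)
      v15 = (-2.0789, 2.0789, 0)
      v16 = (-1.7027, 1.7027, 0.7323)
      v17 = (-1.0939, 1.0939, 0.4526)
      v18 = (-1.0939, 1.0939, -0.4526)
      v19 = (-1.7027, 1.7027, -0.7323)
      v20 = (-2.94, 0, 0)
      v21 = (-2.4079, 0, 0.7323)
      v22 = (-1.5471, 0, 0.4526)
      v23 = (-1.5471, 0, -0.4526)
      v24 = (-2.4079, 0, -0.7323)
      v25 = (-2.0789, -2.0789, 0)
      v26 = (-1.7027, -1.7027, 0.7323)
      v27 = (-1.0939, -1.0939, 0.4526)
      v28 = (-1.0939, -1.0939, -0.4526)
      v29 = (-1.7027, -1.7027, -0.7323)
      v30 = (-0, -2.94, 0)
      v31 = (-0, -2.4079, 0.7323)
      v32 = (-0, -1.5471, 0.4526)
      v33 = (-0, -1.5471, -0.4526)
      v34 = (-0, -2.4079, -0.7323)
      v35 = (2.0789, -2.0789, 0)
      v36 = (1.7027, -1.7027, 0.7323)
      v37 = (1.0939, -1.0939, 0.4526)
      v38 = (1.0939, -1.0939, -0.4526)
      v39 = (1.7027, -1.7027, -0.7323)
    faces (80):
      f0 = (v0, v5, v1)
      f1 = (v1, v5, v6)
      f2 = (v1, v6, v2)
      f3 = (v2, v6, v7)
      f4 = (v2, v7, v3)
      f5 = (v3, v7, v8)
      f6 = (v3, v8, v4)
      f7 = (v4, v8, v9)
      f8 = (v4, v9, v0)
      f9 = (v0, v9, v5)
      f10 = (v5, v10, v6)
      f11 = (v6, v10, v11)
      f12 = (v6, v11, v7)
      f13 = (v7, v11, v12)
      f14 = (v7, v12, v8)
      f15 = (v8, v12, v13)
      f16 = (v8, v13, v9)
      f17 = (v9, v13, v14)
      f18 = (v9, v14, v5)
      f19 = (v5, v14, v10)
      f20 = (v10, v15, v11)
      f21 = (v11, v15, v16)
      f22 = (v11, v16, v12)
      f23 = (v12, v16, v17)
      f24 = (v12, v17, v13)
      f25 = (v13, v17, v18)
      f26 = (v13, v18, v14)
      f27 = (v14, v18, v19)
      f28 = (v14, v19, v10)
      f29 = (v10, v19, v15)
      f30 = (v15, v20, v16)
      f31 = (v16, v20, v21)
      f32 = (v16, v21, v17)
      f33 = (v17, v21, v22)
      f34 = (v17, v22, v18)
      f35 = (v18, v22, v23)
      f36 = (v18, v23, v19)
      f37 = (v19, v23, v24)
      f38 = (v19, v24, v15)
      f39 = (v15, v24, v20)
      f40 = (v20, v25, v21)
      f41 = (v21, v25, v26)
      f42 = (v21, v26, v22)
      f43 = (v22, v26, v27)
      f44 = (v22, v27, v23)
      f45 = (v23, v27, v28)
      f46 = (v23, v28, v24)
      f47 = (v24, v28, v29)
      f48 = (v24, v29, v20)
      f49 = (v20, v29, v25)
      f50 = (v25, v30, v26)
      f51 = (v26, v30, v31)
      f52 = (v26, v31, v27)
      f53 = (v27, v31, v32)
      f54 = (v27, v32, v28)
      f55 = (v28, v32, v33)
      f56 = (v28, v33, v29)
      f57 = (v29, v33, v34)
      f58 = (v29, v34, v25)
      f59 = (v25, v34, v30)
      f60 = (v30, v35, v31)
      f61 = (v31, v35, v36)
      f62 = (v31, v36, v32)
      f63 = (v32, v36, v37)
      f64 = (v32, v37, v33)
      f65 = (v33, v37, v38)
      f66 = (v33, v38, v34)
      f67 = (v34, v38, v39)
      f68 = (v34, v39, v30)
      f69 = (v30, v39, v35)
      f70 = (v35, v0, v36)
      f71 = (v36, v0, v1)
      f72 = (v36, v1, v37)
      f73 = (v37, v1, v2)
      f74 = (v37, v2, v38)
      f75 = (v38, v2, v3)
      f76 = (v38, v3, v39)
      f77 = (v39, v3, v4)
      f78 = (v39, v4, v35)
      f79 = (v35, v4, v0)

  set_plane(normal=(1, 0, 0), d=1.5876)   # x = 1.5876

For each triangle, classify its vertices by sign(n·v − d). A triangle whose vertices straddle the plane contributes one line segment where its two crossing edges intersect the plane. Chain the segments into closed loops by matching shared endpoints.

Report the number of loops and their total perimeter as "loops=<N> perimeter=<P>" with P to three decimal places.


loops=1 perimeter=10.713

Straddling triangles (22 of 80):
  (v1,v6,v2) [++-] → (1.5876, 0.443183, 0.525401)–(1.5876, 0, 0.46576)  len=0.4472
  (v2,v6,v7) [-+-] → (1.5876, 0.443183, 0.525401)–(1.5876, 1.5876, 0.67942)  len=1.1547
  (v3,v8,v4) [--+] → (1.5876, 0.682897, -0.55769)–(1.5876, 0, -0.46576)  len=0.6891
  (v4,v8,v9) [+-+] → (1.5876, 0.682897, -0.55769)–(1.5876, 1.5876, -0.67942)  len=0.9129
  (v5,v10,v6) [+-+] → (1.5876, 2.2824, 0)–(1.5876, 1.78634, 0.682798)  len=0.8440
  (v6,v10,v11) [+--] → (1.5876, 1.78634, 0.682798)–(1.5876, 1.75037, 0.7323)  len=0.0612
  (v6,v11,v7) [+--] → (1.5876, 1.75037, 0.7323)–(1.5876, 1.5876, 0.67942)  len=0.1711
  (v8,v13,v9) [--+] → (1.5876, 1.69218, -0.713393)–(1.5876, 1.5876, -0.67942)  len=0.1100
  (v9,v13,v14) [+--] → (1.5876, 1.69218, -0.713393)–(1.5876, 1.75037, -0.7323)  len=0.0612
  (v9,v14,v5) [+-+] → (1.5876, 1.75037, -0.7323)–(1.5876, 2.15665, -0.173062)  len=0.6912
  (v5,v14,v10) [+--] → (1.5876, 2.15665, -0.173062)–(1.5876, 2.2824, 0)  len=0.2139
  (v30,v35,v31) [-+-] → (1.5876, -2.2824, 0)–(1.5876, -2.15665, 0.173062)  len=0.2139
  (v31,v35,v36) [-++] → (1.5876, -2.15665, 0.173062)–(1.5876, -1.75037, 0.7323)  len=0.6912
  (v31,v36,v32) [-+-] → (1.5876, -1.75037, 0.7323)–(1.5876, -1.69218, 0.713393)  len=0.0612
  (v32,v36,v37) [-+-] → (1.5876, -1.69218, 0.713393)–(1.5876, -1.5876, 0.67942)  len=0.1100
  (v34,v38,v39) [--+] → (1.5876, -1.5876, -0.67942)–(1.5876, -1.75037, -0.7323)  len=0.1711
  (v34,v39,v30) [-+-] → (1.5876, -1.75037, -0.7323)–(1.5876, -1.78634, -0.682798)  len=0.0612
  (v30,v39,v35) [-++] → (1.5876, -1.78634, -0.682798)–(1.5876, -2.2824, 0)  len=0.8440
  (v36,v1,v37) [++-] → (1.5876, -0.682897, 0.55769)–(1.5876, -1.5876, 0.67942)  len=0.9129
  (v37,v1,v2) [-+-] → (1.5876, -0.682897, 0.55769)–(1.5876, 0, 0.46576)  len=0.6891
  (v38,v3,v39) [--+] → (1.5876, -0.443183, -0.525401)–(1.5876, -1.5876, -0.67942)  len=1.1547
  (v39,v3,v4) [+-+] → (1.5876, -0.443183, -0.525401)–(1.5876, 0, -0.46576)  len=0.4472

Chained into 1 loop(s):
  loop 1: 22 segments, perimeter = 10.7129
Total perimeter = 10.713


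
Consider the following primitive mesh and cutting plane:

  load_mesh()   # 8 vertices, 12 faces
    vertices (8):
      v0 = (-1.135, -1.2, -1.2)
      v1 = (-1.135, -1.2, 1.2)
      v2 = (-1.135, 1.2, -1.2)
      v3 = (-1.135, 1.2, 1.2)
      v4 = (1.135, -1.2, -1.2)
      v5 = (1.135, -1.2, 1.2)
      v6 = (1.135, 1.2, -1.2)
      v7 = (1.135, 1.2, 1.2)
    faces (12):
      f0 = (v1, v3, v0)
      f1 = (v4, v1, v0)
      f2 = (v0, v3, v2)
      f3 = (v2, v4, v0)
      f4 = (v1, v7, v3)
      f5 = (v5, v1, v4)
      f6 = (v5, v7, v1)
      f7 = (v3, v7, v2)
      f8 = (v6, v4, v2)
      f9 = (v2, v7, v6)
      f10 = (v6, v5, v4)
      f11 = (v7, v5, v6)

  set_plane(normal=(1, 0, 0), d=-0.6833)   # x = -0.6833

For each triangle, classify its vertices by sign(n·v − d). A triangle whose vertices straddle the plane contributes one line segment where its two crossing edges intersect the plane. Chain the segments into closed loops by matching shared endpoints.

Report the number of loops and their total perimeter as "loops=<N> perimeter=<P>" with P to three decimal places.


loops=1 perimeter=9.600

Straddling triangles (8 of 12):
  (v4,v1,v0) [+--] → (-0.6833, -1.2, 0.722432)–(-0.6833, -1.2, -1.2)  len=1.9224
  (v2,v4,v0) [-+-] → (-0.6833, 0.722432, -1.2)–(-0.6833, -1.2, -1.2)  len=1.9224
  (v1,v7,v3) [-+-] → (-0.6833, -0.722432, 1.2)–(-0.6833, 1.2, 1.2)  len=1.9224
  (v5,v1,v4) [+-+] → (-0.6833, -1.2, 1.2)–(-0.6833, -1.2, 0.722432)  len=0.4776
  (v5,v7,v1) [++-] → (-0.6833, -0.722432, 1.2)–(-0.6833, -1.2, 1.2)  len=0.4776
  (v3,v7,v2) [-+-] → (-0.6833, 1.2, 1.2)–(-0.6833, 1.2, -0.722432)  len=1.9224
  (v6,v4,v2) [++-] → (-0.6833, 0.722432, -1.2)–(-0.6833, 1.2, -1.2)  len=0.4776
  (v2,v7,v6) [-++] → (-0.6833, 1.2, -0.722432)–(-0.6833, 1.2, -1.2)  len=0.4776

Chained into 1 loop(s):
  loop 1: 8 segments, perimeter = 9.6000
Total perimeter = 9.600


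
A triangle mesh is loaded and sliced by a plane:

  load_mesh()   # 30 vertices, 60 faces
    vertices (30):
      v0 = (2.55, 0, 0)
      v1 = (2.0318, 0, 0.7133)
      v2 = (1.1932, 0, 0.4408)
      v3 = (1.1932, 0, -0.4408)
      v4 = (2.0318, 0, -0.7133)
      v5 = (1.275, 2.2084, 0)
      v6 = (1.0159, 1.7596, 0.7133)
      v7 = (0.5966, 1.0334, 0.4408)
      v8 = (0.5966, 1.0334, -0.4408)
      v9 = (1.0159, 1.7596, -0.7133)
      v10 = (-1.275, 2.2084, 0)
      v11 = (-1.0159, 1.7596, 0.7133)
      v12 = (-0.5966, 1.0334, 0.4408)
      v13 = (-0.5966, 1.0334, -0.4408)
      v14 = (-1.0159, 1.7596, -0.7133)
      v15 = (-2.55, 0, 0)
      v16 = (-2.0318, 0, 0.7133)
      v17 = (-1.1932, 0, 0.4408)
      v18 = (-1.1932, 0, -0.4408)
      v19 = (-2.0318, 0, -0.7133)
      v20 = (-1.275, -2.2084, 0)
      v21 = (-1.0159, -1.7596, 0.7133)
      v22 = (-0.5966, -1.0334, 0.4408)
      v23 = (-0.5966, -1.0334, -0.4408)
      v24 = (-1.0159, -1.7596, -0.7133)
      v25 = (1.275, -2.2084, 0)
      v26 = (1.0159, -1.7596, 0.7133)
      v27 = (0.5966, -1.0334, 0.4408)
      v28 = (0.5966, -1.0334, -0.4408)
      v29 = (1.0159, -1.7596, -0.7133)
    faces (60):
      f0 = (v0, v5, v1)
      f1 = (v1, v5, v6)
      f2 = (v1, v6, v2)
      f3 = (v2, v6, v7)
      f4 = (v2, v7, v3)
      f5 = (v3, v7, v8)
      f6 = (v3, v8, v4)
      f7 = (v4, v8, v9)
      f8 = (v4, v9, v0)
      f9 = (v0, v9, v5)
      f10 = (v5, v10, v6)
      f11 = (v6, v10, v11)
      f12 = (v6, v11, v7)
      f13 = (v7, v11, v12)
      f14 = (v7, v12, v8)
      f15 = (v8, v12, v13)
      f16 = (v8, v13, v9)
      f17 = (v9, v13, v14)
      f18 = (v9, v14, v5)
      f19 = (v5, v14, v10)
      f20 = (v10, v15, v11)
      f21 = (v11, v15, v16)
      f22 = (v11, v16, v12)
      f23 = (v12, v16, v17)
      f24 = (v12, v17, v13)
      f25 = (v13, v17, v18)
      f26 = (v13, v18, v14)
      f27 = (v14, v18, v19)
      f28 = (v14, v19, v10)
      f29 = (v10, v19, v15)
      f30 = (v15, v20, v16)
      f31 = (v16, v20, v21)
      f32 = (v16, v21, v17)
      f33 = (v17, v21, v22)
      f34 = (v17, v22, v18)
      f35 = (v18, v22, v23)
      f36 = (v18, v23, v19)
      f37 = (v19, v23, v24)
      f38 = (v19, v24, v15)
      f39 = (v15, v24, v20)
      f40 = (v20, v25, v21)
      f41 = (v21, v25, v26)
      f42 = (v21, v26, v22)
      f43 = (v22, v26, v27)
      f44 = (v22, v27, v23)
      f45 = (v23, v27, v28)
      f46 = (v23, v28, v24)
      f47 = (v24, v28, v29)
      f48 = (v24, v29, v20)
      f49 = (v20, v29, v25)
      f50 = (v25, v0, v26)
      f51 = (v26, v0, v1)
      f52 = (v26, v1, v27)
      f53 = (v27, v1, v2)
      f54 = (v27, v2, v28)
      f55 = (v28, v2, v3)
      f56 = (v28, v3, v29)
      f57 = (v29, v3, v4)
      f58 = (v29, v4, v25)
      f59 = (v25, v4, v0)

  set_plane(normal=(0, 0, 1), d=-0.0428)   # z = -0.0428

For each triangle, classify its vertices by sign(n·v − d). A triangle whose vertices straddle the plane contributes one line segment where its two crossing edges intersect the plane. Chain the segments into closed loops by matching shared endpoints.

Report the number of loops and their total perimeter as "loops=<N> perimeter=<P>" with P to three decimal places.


loops=2 perimeter=22.273

Straddling triangles (24 of 60):
  (v2,v7,v3) [++-] → (0.923864, 0.46653, -0.0428)–(1.1932, 0, -0.0428)  len=0.5387
  (v3,v7,v8) [-+-] → (0.923864, 0.46653, -0.0428)–(0.5966, 1.0334, -0.0428)  len=0.6546
  (v4,v9,v0) [--+] → (2.45795, 0.105581, -0.0428)–(2.51891, 0, -0.0428)  len=0.1219
  (v0,v9,v5) [+-+] → (2.45795, 0.105581, -0.0428)–(1.25945, 2.18147, -0.0428)  len=2.3970
  (v7,v12,v8) [++-] → (0.0579276, 1.0334, -0.0428)–(0.5966, 1.0334, -0.0428)  len=0.5387
  (v8,v12,v13) [-+-] → (0.0579276, 1.0334, -0.0428)–(-0.5966, 1.0334, -0.0428)  len=0.6545
  (v9,v14,v5) [--+] → (1.13754, 2.18147, -0.0428)–(1.25945, 2.18147, -0.0428)  len=0.1219
  (v5,v14,v10) [+-+] → (1.13754, 2.18147, -0.0428)–(-1.25945, 2.18147, -0.0428)  len=2.3970
  (v12,v17,v13) [++-] → (-0.865936, 0.56687, -0.0428)–(-0.5966, 1.0334, -0.0428)  len=0.5387
  (v13,v17,v18) [-+-] → (-0.865936, 0.56687, -0.0428)–(-1.1932, 0, -0.0428)  len=0.6546
  (v14,v19,v10) [--+] → (-1.32041, 2.07589, -0.0428)–(-1.25945, 2.18147, -0.0428)  len=0.1219
  (v10,v19,v15) [+-+] → (-1.32041, 2.07589, -0.0428)–(-2.51891, 0, -0.0428)  len=2.3970
  (v17,v22,v18) [++-] → (-0.923864, -0.46653, -0.0428)–(-1.1932, 0, -0.0428)  len=0.5387
  (v18,v22,v23) [-+-] → (-0.923864, -0.46653, -0.0428)–(-0.5966, -1.0334, -0.0428)  len=0.6546
  (v19,v24,v15) [--+] → (-2.45795, -0.105581, -0.0428)–(-2.51891, 0, -0.0428)  len=0.1219
  (v15,v24,v20) [+-+] → (-2.45795, -0.105581, -0.0428)–(-1.25945, -2.18147, -0.0428)  len=2.3970
  (v22,v27,v23) [++-] → (-0.0579276, -1.0334, -0.0428)–(-0.5966, -1.0334, -0.0428)  len=0.5387
  (v23,v27,v28) [-+-] → (-0.0579276, -1.0334, -0.0428)–(0.5966, -1.0334, -0.0428)  len=0.6545
  (v24,v29,v20) [--+] → (-1.13754, -2.18147, -0.0428)–(-1.25945, -2.18147, -0.0428)  len=0.1219
  (v20,v29,v25) [+-+] → (-1.13754, -2.18147, -0.0428)–(1.25945, -2.18147, -0.0428)  len=2.3970
  (v27,v2,v28) [++-] → (0.865936, -0.56687, -0.0428)–(0.5966, -1.0334, -0.0428)  len=0.5387
  (v28,v2,v3) [-+-] → (0.865936, -0.56687, -0.0428)–(1.1932, 0, -0.0428)  len=0.6546
  (v29,v4,v25) [--+] → (1.32041, -2.07589, -0.0428)–(1.25945, -2.18147, -0.0428)  len=0.1219
  (v25,v4,v0) [+-+] → (1.32041, -2.07589, -0.0428)–(2.51891, 0, -0.0428)  len=2.3970

Chained into 2 loop(s):
  loop 1: 12 segments, perimeter = 7.1594
  loop 2: 12 segments, perimeter = 15.1136
Total perimeter = 22.273


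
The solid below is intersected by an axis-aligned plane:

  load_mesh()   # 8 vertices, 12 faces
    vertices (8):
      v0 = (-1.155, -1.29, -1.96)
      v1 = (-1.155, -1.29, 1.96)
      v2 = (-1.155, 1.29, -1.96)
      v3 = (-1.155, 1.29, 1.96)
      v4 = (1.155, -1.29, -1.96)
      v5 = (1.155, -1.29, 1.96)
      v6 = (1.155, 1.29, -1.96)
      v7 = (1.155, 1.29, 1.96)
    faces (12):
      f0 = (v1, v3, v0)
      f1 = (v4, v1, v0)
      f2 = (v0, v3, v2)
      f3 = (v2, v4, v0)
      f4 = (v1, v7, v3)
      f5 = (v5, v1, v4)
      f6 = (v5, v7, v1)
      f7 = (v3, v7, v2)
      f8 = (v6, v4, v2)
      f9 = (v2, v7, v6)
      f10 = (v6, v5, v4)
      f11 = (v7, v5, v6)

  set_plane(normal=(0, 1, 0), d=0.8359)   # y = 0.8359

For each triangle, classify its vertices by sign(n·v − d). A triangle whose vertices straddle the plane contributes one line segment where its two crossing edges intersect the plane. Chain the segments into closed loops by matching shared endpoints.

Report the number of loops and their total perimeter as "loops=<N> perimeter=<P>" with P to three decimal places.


loops=1 perimeter=12.460

Straddling triangles (8 of 12):
  (v1,v3,v0) [-+-] → (-1.155, 0.8359, 1.96)–(-1.155, 0.8359, 1.27005)  len=0.6900
  (v0,v3,v2) [-++] → (-1.155, 0.8359, 1.27005)–(-1.155, 0.8359, -1.96)  len=3.2300
  (v2,v4,v0) [+--] → (-0.748422, 0.8359, -1.96)–(-1.155, 0.8359, -1.96)  len=0.4066
  (v1,v7,v3) [-++] → (0.748422, 0.8359, 1.96)–(-1.155, 0.8359, 1.96)  len=1.9034
  (v5,v7,v1) [-+-] → (1.155, 0.8359, 1.96)–(0.748422, 0.8359, 1.96)  len=0.4066
  (v6,v4,v2) [+-+] → (1.155, 0.8359, -1.96)–(-0.748422, 0.8359, -1.96)  len=1.9034
  (v6,v5,v4) [+--] → (1.155, 0.8359, -1.27005)–(1.155, 0.8359, -1.96)  len=0.6900
  (v7,v5,v6) [+-+] → (1.155, 0.8359, 1.96)–(1.155, 0.8359, -1.27005)  len=3.2300

Chained into 1 loop(s):
  loop 1: 8 segments, perimeter = 12.4600
Total perimeter = 12.460


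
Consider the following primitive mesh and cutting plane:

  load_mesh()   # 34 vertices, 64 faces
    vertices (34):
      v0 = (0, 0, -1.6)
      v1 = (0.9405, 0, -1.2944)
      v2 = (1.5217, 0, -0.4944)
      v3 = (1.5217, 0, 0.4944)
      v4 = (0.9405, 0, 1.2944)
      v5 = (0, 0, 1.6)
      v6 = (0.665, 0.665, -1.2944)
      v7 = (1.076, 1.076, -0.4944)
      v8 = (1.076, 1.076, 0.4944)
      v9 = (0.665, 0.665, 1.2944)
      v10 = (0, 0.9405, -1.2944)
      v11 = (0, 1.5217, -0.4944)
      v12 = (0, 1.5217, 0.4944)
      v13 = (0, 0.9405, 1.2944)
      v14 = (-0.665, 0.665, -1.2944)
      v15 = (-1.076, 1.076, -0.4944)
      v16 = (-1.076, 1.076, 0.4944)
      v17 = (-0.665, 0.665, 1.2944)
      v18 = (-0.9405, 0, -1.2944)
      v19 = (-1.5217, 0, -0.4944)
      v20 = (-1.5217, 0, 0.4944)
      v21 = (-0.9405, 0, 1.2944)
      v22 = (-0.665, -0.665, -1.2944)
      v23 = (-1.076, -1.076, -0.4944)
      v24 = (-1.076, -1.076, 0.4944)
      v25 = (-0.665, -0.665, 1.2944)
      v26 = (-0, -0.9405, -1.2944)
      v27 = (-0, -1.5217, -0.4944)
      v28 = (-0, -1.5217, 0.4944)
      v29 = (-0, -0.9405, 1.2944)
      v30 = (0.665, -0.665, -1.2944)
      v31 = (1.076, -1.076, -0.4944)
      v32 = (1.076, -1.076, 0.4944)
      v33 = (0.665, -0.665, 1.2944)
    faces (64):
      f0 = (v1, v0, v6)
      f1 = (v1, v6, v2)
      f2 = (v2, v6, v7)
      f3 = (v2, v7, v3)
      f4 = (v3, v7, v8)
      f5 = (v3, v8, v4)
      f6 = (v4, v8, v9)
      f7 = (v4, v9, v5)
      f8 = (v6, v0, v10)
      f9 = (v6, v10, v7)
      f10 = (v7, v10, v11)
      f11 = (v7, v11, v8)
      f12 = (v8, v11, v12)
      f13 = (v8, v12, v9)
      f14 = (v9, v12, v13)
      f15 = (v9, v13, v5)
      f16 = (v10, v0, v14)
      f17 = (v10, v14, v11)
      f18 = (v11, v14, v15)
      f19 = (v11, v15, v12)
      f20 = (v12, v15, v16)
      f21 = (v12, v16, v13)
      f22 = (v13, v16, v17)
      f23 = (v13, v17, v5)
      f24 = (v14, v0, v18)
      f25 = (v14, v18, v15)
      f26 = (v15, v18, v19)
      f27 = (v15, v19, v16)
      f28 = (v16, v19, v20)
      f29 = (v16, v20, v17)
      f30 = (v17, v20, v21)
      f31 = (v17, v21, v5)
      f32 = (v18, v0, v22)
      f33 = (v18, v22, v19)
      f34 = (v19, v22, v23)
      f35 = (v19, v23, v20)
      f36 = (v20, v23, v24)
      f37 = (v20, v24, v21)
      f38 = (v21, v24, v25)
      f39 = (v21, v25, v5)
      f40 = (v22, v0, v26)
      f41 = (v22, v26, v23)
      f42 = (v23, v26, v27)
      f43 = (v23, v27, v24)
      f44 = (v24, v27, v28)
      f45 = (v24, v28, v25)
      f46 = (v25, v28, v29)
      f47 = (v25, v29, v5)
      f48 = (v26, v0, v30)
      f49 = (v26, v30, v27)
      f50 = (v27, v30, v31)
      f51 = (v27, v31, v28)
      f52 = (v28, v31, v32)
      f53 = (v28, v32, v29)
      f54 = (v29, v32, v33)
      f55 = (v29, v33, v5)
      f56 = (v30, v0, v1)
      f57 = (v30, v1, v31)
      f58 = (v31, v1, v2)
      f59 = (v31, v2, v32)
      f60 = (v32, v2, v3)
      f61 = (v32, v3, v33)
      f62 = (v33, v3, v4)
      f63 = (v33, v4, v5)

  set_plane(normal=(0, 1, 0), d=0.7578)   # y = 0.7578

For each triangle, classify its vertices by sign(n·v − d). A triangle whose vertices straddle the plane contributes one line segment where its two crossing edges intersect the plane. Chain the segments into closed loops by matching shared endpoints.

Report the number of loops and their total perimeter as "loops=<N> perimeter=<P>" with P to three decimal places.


Straddling triangles (20 of 64):
  (v2,v6,v7) [--+] → (0.7578, 0.7578, -1.11377)–(1.2078, 0.7578, -0.4944)  len=0.7656
  (v2,v7,v3) [-+-] → (1.2078, 0.7578, -0.4944)–(1.2078, 0.7578, -0.201987)  len=0.2924
  (v3,v7,v8) [-++] → (1.2078, 0.7578, -0.201987)–(1.2078, 0.7578, 0.4944)  len=0.6964
  (v3,v8,v4) [-+-] → (1.2078, 0.7578, 0.4944)–(1.03593, 0.7578, 0.73098)  len=0.2924
  (v4,v8,v9) [-+-] → (1.03593, 0.7578, 0.73098)–(0.7578, 0.7578, 1.11377)  len=0.4732
  (v6,v0,v10) [--+] → (0, 0.7578, -1.35377)–(0.441, 0.7578, -1.2944)  len=0.4450
  (v6,v10,v7) [-++] → (0.441, 0.7578, -1.2944)–(0.7578, 0.7578, -1.11377)  len=0.3647
  (v8,v12,v9) [++-] → (0.592965, 0.7578, 1.20774)–(0.7578, 0.7578, 1.11377)  len=0.1897
  (v9,v12,v13) [-++] → (0.592965, 0.7578, 1.20774)–(0.441, 0.7578, 1.2944)  len=0.1749
  (v9,v13,v5) [-+-] → (0.441, 0.7578, 1.2944)–(0, 0.7578, 1.35377)  len=0.4450
  (v10,v0,v14) [+--] → (0, 0.7578, -1.35377)–(-0.441, 0.7578, -1.2944)  len=0.4450
  (v10,v14,v11) [+-+] → (-0.441, 0.7578, -1.2944)–(-0.592965, 0.7578, -1.20774)  len=0.1749
  (v11,v14,v15) [+-+] → (-0.592965, 0.7578, -1.20774)–(-0.7578, 0.7578, -1.11377)  len=0.1897
  (v13,v16,v17) [++-] → (-0.7578, 0.7578, 1.11377)–(-0.441, 0.7578, 1.2944)  len=0.3647
  (v13,v17,v5) [+--] → (-0.441, 0.7578, 1.2944)–(0, 0.7578, 1.35377)  len=0.4450
  (v14,v18,v15) [--+] → (-1.03593, 0.7578, -0.73098)–(-0.7578, 0.7578, -1.11377)  len=0.4732
  (v15,v18,v19) [+--] → (-1.03593, 0.7578, -0.73098)–(-1.2078, 0.7578, -0.4944)  len=0.2924
  (v15,v19,v16) [+-+] → (-1.2078, 0.7578, -0.4944)–(-1.2078, 0.7578, 0.201987)  len=0.6964
  (v16,v19,v20) [+--] → (-1.2078, 0.7578, 0.201987)–(-1.2078, 0.7578, 0.4944)  len=0.2924
  (v16,v20,v17) [+--] → (-1.2078, 0.7578, 0.4944)–(-0.7578, 0.7578, 1.11377)  len=0.7656

Chained into 1 loop(s):
  loop 1: 20 segments, perimeter = 8.2786
Total perimeter = 8.279

loops=1 perimeter=8.279


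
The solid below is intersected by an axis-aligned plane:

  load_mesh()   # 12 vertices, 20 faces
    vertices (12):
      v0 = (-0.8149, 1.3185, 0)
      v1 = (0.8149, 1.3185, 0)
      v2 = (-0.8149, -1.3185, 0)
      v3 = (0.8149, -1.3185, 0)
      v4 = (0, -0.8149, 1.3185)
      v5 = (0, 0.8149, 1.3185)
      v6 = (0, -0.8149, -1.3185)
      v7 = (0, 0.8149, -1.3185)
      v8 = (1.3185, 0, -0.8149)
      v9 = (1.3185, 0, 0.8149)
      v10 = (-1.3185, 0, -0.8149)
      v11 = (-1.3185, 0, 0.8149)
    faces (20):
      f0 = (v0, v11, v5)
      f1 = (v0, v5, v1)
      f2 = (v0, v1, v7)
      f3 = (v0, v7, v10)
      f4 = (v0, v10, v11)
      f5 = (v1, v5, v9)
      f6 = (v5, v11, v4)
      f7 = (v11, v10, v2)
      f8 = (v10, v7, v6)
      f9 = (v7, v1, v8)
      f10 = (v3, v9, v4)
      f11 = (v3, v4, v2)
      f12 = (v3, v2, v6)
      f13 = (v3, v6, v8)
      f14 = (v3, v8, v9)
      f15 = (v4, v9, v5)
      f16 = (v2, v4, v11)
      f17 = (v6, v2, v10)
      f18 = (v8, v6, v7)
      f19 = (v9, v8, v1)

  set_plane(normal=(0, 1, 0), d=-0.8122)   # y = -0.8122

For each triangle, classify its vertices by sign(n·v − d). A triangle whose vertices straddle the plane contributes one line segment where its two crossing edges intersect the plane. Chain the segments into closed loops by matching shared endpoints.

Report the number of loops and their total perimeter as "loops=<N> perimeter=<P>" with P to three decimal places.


Straddling triangles (10 of 20):
  (v5,v11,v4) [++-] → (-0.00436857, -0.8122, 1.31683)–(0, -0.8122, 1.3185)  len=0.0047
  (v11,v10,v2) [++-] → (-1.00828, -0.8122, -0.312919)–(-1.00828, -0.8122, 0.312919)  len=0.6258
  (v10,v7,v6) [++-] → (0, -0.8122, -1.3185)–(-0.00436857, -0.8122, -1.31683)  len=0.0047
  (v3,v9,v4) [-+-] → (1.00828, -0.8122, 0.312919)–(0.00436857, -0.8122, 1.31683)  len=1.4197
  (v3,v6,v8) [--+] → (0.00436857, -0.8122, -1.31683)–(1.00828, -0.8122, -0.312919)  len=1.4197
  (v3,v8,v9) [-++] → (1.00828, -0.8122, -0.312919)–(1.00828, -0.8122, 0.312919)  len=0.6258
  (v4,v9,v5) [-++] → (0.00436857, -0.8122, 1.31683)–(0, -0.8122, 1.3185)  len=0.0047
  (v2,v4,v11) [--+] → (-0.00436857, -0.8122, 1.31683)–(-1.00828, -0.8122, 0.312919)  len=1.4197
  (v6,v2,v10) [--+] → (-1.00828, -0.8122, -0.312919)–(-0.00436857, -0.8122, -1.31683)  len=1.4197
  (v8,v6,v7) [+-+] → (0.00436857, -0.8122, -1.31683)–(0, -0.8122, -1.3185)  len=0.0047

Chained into 1 loop(s):
  loop 1: 10 segments, perimeter = 6.9494
Total perimeter = 6.949

loops=1 perimeter=6.949


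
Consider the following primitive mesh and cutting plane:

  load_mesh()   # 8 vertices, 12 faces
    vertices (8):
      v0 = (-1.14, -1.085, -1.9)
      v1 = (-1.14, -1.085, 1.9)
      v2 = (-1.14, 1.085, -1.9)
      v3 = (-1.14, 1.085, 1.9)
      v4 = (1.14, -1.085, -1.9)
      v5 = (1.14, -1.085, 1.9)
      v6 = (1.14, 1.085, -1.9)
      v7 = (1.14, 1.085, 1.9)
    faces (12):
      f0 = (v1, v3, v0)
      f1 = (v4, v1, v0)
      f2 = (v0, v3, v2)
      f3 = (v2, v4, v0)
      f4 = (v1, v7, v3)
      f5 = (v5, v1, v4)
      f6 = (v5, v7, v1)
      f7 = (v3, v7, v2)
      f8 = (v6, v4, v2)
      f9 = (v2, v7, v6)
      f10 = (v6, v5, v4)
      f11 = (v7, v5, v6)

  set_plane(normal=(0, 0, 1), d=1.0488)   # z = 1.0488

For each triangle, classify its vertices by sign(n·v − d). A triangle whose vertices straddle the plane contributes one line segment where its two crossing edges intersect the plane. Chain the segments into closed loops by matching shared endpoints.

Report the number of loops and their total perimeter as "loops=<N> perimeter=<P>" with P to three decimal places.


Straddling triangles (8 of 12):
  (v1,v3,v0) [++-] → (-1.14, 0.59892, 1.0488)–(-1.14, -1.085, 1.0488)  len=1.6839
  (v4,v1,v0) [-+-] → (-0.62928, -1.085, 1.0488)–(-1.14, -1.085, 1.0488)  len=0.5107
  (v0,v3,v2) [-+-] → (-1.14, 0.59892, 1.0488)–(-1.14, 1.085, 1.0488)  len=0.4861
  (v5,v1,v4) [++-] → (-0.62928, -1.085, 1.0488)–(1.14, -1.085, 1.0488)  len=1.7693
  (v3,v7,v2) [++-] → (0.62928, 1.085, 1.0488)–(-1.14, 1.085, 1.0488)  len=1.7693
  (v2,v7,v6) [-+-] → (0.62928, 1.085, 1.0488)–(1.14, 1.085, 1.0488)  len=0.5107
  (v6,v5,v4) [-+-] → (1.14, -0.59892, 1.0488)–(1.14, -1.085, 1.0488)  len=0.4861
  (v7,v5,v6) [++-] → (1.14, -0.59892, 1.0488)–(1.14, 1.085, 1.0488)  len=1.6839

Chained into 1 loop(s):
  loop 1: 8 segments, perimeter = 8.9000
Total perimeter = 8.900

loops=1 perimeter=8.900


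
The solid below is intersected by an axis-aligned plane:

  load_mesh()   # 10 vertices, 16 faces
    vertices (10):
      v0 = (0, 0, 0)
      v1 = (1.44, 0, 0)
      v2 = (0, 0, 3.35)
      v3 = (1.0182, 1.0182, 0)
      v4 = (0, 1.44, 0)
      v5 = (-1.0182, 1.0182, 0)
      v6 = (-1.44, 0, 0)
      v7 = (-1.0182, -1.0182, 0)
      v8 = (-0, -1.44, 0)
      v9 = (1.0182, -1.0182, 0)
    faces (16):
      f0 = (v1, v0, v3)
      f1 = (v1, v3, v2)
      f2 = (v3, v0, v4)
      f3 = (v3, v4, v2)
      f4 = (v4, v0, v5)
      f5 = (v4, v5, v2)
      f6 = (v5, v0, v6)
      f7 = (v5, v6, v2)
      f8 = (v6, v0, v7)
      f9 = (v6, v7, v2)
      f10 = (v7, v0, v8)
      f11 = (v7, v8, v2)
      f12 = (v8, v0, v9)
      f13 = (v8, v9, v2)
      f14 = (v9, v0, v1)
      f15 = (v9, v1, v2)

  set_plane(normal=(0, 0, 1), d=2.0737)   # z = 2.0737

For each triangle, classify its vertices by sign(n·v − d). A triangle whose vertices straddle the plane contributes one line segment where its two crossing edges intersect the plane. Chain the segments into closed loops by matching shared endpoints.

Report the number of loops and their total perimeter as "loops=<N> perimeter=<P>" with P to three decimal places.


Straddling triangles (8 of 16):
  (v1,v3,v2) [--+] → (0.387919, 0.387919, 2.0737)–(0.548619, 0, 2.0737)  len=0.4199
  (v3,v4,v2) [--+] → (0, 0.548619, 2.0737)–(0.387919, 0.387919, 2.0737)  len=0.4199
  (v4,v5,v2) [--+] → (-0.387919, 0.387919, 2.0737)–(0, 0.548619, 2.0737)  len=0.4199
  (v5,v6,v2) [--+] → (-0.548619, 0, 2.0737)–(-0.387919, 0.387919, 2.0737)  len=0.4199
  (v6,v7,v2) [--+] → (-0.387919, -0.387919, 2.0737)–(-0.548619, 0, 2.0737)  len=0.4199
  (v7,v8,v2) [--+] → (0, -0.548619, 2.0737)–(-0.387919, -0.387919, 2.0737)  len=0.4199
  (v8,v9,v2) [--+] → (0.387919, -0.387919, 2.0737)–(0, -0.548619, 2.0737)  len=0.4199
  (v9,v1,v2) [--+] → (0.548619, 0, 2.0737)–(0.387919, -0.387919, 2.0737)  len=0.4199

Chained into 1 loop(s):
  loop 1: 8 segments, perimeter = 3.3591
Total perimeter = 3.359

loops=1 perimeter=3.359


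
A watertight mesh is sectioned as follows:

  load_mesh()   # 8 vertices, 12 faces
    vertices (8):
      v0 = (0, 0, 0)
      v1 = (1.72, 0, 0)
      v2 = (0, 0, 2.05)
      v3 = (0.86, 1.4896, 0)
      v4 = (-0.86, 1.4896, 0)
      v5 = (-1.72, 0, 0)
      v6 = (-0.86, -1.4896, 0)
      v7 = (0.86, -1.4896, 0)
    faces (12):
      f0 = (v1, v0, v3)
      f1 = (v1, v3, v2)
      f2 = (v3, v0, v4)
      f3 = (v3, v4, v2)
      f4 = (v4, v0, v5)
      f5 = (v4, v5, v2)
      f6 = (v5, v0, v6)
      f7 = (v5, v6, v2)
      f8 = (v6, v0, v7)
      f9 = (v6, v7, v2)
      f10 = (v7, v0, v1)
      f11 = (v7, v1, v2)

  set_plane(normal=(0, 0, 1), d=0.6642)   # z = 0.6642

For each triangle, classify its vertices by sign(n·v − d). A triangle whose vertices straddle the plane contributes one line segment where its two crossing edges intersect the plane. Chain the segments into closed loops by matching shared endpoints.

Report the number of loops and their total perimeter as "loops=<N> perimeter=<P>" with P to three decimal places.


Straddling triangles (6 of 12):
  (v1,v3,v2) [--+] → (0.58136, 1.00697, 0.6642)–(1.16272, 0, 0.6642)  len=1.1627
  (v3,v4,v2) [--+] → (-0.58136, 1.00697, 0.6642)–(0.58136, 1.00697, 0.6642)  len=1.1627
  (v4,v5,v2) [--+] → (-1.16272, 0, 0.6642)–(-0.58136, 1.00697, 0.6642)  len=1.1627
  (v5,v6,v2) [--+] → (-0.58136, -1.00697, 0.6642)–(-1.16272, 0, 0.6642)  len=1.1627
  (v6,v7,v2) [--+] → (0.58136, -1.00697, 0.6642)–(-0.58136, -1.00697, 0.6642)  len=1.1627
  (v7,v1,v2) [--+] → (1.16272, 0, 0.6642)–(0.58136, -1.00697, 0.6642)  len=1.1627

Chained into 1 loop(s):
  loop 1: 6 segments, perimeter = 6.9764
Total perimeter = 6.976

loops=1 perimeter=6.976


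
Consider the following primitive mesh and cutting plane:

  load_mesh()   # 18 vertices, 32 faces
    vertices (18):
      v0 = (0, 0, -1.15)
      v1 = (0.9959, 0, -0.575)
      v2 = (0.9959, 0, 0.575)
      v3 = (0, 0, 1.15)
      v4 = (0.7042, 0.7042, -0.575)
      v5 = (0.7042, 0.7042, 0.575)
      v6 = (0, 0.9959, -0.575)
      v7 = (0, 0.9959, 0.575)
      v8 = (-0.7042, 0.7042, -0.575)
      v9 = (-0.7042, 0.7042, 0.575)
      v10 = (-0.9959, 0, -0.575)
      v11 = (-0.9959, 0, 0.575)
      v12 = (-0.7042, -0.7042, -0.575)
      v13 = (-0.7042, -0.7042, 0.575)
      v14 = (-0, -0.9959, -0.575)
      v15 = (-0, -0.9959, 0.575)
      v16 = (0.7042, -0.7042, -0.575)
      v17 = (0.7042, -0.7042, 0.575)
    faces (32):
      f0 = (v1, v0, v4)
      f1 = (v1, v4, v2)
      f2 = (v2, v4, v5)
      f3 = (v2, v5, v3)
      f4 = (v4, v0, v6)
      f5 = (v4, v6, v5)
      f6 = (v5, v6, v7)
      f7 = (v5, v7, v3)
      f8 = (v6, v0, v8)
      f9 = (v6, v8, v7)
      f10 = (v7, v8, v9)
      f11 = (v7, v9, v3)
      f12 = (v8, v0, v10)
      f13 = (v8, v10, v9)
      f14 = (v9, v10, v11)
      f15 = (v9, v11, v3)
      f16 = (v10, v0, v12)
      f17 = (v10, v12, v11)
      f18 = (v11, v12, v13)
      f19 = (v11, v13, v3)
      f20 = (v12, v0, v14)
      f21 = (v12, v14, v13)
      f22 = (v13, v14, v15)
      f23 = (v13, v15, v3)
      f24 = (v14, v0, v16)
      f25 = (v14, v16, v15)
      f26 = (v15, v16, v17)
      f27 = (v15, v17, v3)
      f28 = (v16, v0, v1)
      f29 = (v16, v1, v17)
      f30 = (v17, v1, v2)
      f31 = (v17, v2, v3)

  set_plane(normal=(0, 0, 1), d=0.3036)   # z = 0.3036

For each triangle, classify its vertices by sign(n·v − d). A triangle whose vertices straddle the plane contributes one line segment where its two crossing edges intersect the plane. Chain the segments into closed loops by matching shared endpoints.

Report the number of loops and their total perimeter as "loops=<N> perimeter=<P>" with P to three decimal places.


Straddling triangles (16 of 32):
  (v1,v4,v2) [--+] → (0.927059, 0.166191, 0.3036)–(0.9959, 0, 0.3036)  len=0.1799
  (v2,v4,v5) [+-+] → (0.927059, 0.166191, 0.3036)–(0.7042, 0.7042, 0.3036)  len=0.5823
  (v4,v6,v5) [--+] → (0.538009, 0.773041, 0.3036)–(0.7042, 0.7042, 0.3036)  len=0.1799
  (v5,v6,v7) [+-+] → (0.538009, 0.773041, 0.3036)–(0, 0.9959, 0.3036)  len=0.5823
  (v6,v8,v7) [--+] → (-0.166191, 0.927059, 0.3036)–(0, 0.9959, 0.3036)  len=0.1799
  (v7,v8,v9) [+-+] → (-0.166191, 0.927059, 0.3036)–(-0.7042, 0.7042, 0.3036)  len=0.5823
  (v8,v10,v9) [--+] → (-0.773041, 0.538009, 0.3036)–(-0.7042, 0.7042, 0.3036)  len=0.1799
  (v9,v10,v11) [+-+] → (-0.773041, 0.538009, 0.3036)–(-0.9959, 0, 0.3036)  len=0.5823
  (v10,v12,v11) [--+] → (-0.927059, -0.166191, 0.3036)–(-0.9959, 0, 0.3036)  len=0.1799
  (v11,v12,v13) [+-+] → (-0.927059, -0.166191, 0.3036)–(-0.7042, -0.7042, 0.3036)  len=0.5823
  (v12,v14,v13) [--+] → (-0.538009, -0.773041, 0.3036)–(-0.7042, -0.7042, 0.3036)  len=0.1799
  (v13,v14,v15) [+-+] → (-0.538009, -0.773041, 0.3036)–(0, -0.9959, 0.3036)  len=0.5823
  (v14,v16,v15) [--+] → (0.166191, -0.927059, 0.3036)–(0, -0.9959, 0.3036)  len=0.1799
  (v15,v16,v17) [+-+] → (0.166191, -0.927059, 0.3036)–(0.7042, -0.7042, 0.3036)  len=0.5823
  (v16,v1,v17) [--+] → (0.773041, -0.538009, 0.3036)–(0.7042, -0.7042, 0.3036)  len=0.1799
  (v17,v1,v2) [+-+] → (0.773041, -0.538009, 0.3036)–(0.9959, 0, 0.3036)  len=0.5823

Chained into 1 loop(s):
  loop 1: 16 segments, perimeter = 6.0978
Total perimeter = 6.098

loops=1 perimeter=6.098
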